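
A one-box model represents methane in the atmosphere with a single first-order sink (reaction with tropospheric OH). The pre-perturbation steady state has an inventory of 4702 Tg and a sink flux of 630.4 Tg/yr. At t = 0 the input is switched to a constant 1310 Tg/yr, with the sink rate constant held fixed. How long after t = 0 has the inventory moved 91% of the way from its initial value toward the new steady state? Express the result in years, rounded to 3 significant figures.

τ = M₀/F₀ = 4702/630.4 = 7.459 yr.
The remaining gap fraction is e^(−t/τ); 91% covered ⇒ e^(−t/τ) = 0.0900.
t = −τ ln(0.0900) = 7.459 × 2.408 = 17.96 yr.

18.0 yr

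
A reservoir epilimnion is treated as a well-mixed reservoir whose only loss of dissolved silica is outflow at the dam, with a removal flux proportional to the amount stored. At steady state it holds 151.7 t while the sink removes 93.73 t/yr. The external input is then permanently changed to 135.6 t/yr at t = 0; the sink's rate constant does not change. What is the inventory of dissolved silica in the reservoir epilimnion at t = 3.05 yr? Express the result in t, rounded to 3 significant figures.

τ = M₀/F₀ = 151.7/93.73 = 1.618 yr; rate constant k = 1/τ.
New steady state M_∞ = F₁/k = F₁·τ = 135.6 × 1.618 = 219.47 t.
M(t) = M_∞ + (M₀ − M_∞)·e^(−t/τ); t/τ = 3.05/1.618 = 1.884, so e^(−t/τ) = 0.1519.
M(t) = 219.47 − 67.77 × 0.1519 = 209.17 t.

209 t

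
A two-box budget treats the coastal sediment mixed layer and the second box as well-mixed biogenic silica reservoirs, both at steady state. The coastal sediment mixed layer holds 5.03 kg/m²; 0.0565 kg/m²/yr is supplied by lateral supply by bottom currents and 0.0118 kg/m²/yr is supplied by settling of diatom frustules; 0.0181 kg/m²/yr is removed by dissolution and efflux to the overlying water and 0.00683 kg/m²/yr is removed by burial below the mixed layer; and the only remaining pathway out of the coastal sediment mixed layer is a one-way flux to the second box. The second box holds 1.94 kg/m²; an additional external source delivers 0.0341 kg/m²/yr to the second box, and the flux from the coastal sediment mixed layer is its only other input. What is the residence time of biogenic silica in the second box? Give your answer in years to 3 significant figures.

25.0 yr

Balance the coastal sediment mixed layer: ΣF_in = 0.0565 + 0.0118 = 0.068300 kg/m²/yr.
Flux to the second box = ΣF_in − (0.0181 + 0.00683) = 0.043370 kg/m²/yr.
Total input to the second box = 0.043370 + 0.0341 = 0.077470 kg/m²/yr; at steady state this equals its total output.
τ = M / F = 1.94 / 0.077470 = 25.04 yr.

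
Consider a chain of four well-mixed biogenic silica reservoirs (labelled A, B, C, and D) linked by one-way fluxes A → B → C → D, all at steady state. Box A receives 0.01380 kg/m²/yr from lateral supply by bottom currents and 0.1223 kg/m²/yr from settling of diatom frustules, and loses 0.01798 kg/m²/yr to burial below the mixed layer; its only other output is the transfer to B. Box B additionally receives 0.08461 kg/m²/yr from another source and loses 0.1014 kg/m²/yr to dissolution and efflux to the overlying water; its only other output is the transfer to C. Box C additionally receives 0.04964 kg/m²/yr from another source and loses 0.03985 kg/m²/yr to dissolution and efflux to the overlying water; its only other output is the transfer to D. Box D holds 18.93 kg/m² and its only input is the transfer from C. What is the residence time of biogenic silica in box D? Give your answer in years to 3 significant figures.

170 yr

Box A: F(A→B) = (0.01380 + 0.1223) − 0.01798 = 0.11812 kg/m²/yr.
Box B: F(B→C) = (0.11812 + 0.08461) − 0.1014 = 0.10133 kg/m²/yr.
Box C: F(C→D) = (0.10133 + 0.04964) − 0.03985 = 0.11112 kg/m²/yr.
Box D throughput = its input = 0.11112 kg/m²/yr; τ = 18.93 / 0.11112 = 170.4 yr.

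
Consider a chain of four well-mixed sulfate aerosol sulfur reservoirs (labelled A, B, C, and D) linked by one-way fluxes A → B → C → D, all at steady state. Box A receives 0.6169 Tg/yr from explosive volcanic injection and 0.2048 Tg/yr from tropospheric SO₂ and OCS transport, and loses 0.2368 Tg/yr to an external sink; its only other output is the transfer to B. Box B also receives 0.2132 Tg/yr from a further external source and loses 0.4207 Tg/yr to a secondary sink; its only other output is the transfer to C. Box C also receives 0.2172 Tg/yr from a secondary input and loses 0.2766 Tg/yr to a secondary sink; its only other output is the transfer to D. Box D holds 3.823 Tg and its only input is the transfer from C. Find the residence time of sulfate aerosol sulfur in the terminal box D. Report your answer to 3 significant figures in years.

12.0 yr

Box A: F(A→B) = (0.6169 + 0.2048) − 0.2368 = 0.58490 Tg/yr.
Box B: F(B→C) = (0.58490 + 0.2132) − 0.4207 = 0.37740 Tg/yr.
Box C: F(C→D) = (0.37740 + 0.2172) − 0.2766 = 0.31800 Tg/yr.
Box D throughput = its input = 0.31800 Tg/yr; τ = 3.823 / 0.31800 = 12.02 yr.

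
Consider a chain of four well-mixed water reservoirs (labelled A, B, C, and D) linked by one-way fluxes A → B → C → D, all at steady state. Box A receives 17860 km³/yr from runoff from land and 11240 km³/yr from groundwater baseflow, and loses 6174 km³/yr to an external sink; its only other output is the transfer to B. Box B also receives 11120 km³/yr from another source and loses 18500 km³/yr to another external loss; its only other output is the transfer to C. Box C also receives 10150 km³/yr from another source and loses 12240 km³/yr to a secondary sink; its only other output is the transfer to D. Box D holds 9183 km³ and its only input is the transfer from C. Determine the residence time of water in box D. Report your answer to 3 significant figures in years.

0.682 yr

Box A: F(A→B) = (17860 + 11240) − 6174 = 22926 km³/yr.
Box B: F(B→C) = (22926 + 11120) − 18500 = 15546 km³/yr.
Box C: F(C→D) = (15546 + 10150) − 12240 = 13456 km³/yr.
Box D throughput = its input = 13456 km³/yr; τ = 9183 / 13456 = 0.6824 yr.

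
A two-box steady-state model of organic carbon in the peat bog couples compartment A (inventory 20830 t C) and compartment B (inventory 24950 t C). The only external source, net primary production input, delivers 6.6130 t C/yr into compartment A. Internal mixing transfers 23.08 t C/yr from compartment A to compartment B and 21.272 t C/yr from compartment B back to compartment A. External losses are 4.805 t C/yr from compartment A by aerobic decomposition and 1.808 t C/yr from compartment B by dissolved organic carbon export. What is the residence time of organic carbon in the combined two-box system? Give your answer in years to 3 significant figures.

Treat the two boxes together as one reservoir: the mixing fluxes between them are internal recycling, so τ = ΣM / Σ(external losses).
M_total = 20830 + 24950 = 45780 t C.
ΣF_external_out = 4.805 + 1.808 = 6.6130 t C/yr.
τ = M_total / ΣF_ext = 45780 / 6.6130 = 6923 yr.

6920 yr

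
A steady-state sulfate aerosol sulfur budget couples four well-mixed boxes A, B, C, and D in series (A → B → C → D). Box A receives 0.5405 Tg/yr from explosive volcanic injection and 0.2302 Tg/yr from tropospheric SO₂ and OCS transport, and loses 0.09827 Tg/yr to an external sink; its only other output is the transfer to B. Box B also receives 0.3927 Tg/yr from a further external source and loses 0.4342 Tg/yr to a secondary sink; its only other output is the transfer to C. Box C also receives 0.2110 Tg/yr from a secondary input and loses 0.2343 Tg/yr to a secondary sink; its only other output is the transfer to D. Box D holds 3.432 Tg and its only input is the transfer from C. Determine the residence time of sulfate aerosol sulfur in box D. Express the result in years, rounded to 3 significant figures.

Box A: F(A→B) = (0.5405 + 0.2302) − 0.09827 = 0.67243 Tg/yr.
Box B: F(B→C) = (0.67243 + 0.3927) − 0.4342 = 0.63093 Tg/yr.
Box C: F(C→D) = (0.63093 + 0.2110) − 0.2343 = 0.60763 Tg/yr.
Box D throughput = its input = 0.60763 Tg/yr; τ = 3.432 / 0.60763 = 5.648 yr.

5.65 yr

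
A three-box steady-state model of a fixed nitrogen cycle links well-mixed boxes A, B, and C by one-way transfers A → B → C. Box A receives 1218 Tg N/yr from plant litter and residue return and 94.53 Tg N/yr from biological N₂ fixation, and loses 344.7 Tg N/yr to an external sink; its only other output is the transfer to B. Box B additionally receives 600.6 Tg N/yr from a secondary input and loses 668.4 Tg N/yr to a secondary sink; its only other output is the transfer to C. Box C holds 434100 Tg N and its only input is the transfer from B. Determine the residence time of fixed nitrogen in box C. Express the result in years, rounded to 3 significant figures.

Box A: F(A→B) = (1218 + 94.53) − 344.7 = 967.83 Tg N/yr.
Box B: F(B→C) = (967.83 + 600.6) − 668.4 = 900.03 Tg N/yr.
Box C throughput = its input = 900.03 Tg N/yr; τ = 434100 / 900.03 = 482.3 yr.

482 yr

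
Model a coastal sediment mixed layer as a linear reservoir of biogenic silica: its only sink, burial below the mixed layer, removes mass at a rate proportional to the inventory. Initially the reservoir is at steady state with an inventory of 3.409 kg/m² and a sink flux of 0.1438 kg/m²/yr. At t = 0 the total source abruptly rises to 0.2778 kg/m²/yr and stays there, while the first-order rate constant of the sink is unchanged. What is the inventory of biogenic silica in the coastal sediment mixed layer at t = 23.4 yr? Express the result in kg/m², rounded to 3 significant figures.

Residence time τ = M₀/F₀ = 23.71 yr. The eventual steady state is M_∞ = M₀·(F₁/F₀) = 3.409 × 0.2778/0.1438 = 6.5857 kg/m².
The anomaly ΔM(t) = M(t) − M_∞ decays as ΔM₀·e^(−t/τ) with ΔM₀ = 3.409 − 6.5857 = −3.177 kg/m².
At t = 23.4 yr, e^(−t/τ) = e^(−0.9871) = 0.3727, so ΔM = −1.184 kg/m² and M = 6.5857 − 1.184 = 5.4018 kg/m².

5.40 kg/m²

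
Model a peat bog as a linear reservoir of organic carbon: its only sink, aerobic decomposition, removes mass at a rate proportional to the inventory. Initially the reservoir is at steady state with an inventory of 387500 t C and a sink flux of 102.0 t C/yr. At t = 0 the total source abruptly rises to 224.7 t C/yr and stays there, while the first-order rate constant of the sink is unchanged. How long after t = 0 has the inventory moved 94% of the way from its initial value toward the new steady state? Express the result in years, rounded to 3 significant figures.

10700 yr

τ = M₀/F₀ = 387500/102.0 = 3799 yr.
The remaining gap fraction is e^(−t/τ); 94% covered ⇒ e^(−t/τ) = 0.0600.
t = −τ ln(0.0600) = 3799 × 2.813 = 10690 yr.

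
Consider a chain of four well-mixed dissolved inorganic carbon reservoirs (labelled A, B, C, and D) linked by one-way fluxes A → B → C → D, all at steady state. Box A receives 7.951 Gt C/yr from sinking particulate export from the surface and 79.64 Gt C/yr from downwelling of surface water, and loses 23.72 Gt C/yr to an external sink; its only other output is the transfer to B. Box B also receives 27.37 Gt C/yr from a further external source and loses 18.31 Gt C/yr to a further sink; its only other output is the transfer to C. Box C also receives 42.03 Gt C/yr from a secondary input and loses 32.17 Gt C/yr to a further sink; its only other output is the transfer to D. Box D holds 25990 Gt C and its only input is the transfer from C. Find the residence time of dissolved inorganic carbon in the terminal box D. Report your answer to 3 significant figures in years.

314 yr

Box A: F(A→B) = (7.951 + 79.64) − 23.72 = 63.871 Gt C/yr.
Box B: F(B→C) = (63.871 + 27.37) − 18.31 = 72.931 Gt C/yr.
Box C: F(C→D) = (72.931 + 42.03) − 32.17 = 82.791 Gt C/yr.
Box D throughput = its input = 82.791 Gt C/yr; τ = 25990 / 82.791 = 313.9 yr.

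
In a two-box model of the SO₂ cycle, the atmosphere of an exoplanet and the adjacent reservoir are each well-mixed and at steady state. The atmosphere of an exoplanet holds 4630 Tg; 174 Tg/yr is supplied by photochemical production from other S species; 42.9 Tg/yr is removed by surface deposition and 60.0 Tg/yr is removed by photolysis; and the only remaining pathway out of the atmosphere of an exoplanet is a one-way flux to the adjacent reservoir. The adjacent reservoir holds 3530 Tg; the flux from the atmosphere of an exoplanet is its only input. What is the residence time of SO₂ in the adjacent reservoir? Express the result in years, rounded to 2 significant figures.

50 yr

Balance the atmosphere of an exoplanet: ΣF_in = 174.00 Tg/yr.
Flux to the adjacent reservoir = ΣF_in − (42.9 + 60.0) = 71.100 Tg/yr.
At steady state the output of the adjacent reservoir equals its input, 71.100 Tg/yr.
τ = M / F = 3530 / 71.100 = 49.65 yr.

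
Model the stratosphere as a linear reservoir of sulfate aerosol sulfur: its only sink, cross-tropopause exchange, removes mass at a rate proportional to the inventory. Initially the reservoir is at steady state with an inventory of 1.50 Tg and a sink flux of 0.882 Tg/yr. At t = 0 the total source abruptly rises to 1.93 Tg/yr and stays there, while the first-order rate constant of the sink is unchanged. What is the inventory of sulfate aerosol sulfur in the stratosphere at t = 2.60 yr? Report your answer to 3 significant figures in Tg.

Residence time τ = M₀/F₀ = 1.701 yr. The eventual steady state is M_∞ = M₀·(F₁/F₀) = 1.50 × 1.93/0.882 = 3.2823 Tg.
The anomaly ΔM(t) = M(t) − M_∞ decays as ΔM₀·e^(−t/τ) with ΔM₀ = 1.50 − 3.2823 = −1.782 Tg.
At t = 2.60 yr, e^(−t/τ) = e^(−1.529) = 0.2168, so ΔM = −0.3864 Tg and M = 3.2823 − 0.3864 = 2.8959 Tg.

2.90 Tg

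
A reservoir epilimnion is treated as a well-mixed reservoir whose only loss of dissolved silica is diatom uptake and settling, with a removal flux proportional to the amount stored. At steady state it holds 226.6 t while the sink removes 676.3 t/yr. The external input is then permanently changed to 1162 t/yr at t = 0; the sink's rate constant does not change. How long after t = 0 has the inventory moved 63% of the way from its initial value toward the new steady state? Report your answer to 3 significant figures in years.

0.333 yr

τ = M₀/F₀ = 226.6/676.3 = 0.3351 yr.
The remaining gap fraction is e^(−t/τ); 63% covered ⇒ e^(−t/τ) = 0.370.
t = −τ ln(0.370) = 0.3351 × 0.9943 = 0.3331 yr.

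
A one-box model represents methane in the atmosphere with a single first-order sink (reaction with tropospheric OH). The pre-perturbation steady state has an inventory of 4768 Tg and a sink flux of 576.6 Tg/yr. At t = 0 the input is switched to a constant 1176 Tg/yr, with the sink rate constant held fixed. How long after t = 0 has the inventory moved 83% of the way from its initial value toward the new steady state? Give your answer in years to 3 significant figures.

τ = M₀/F₀ = 4768/576.6 = 8.269 yr.
The remaining gap fraction is e^(−t/τ); 83% covered ⇒ e^(−t/τ) = 0.170.
t = −τ ln(0.170) = 8.269 × 1.772 = 14.65 yr.

14.7 yr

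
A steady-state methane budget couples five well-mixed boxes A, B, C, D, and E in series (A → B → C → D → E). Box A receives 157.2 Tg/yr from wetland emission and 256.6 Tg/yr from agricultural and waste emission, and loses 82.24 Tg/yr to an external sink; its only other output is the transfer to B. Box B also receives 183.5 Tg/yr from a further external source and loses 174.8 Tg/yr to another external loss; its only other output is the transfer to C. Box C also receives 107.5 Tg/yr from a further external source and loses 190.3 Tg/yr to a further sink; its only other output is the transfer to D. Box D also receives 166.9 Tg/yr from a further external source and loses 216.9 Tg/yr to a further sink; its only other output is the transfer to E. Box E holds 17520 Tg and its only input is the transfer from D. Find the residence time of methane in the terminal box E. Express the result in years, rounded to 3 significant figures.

84.5 yr

Box A: F(A→B) = (157.2 + 256.6) − 82.24 = 331.56 Tg/yr.
Box B: F(B→C) = (331.56 + 183.5) − 174.8 = 340.26 Tg/yr.
Box C: F(C→D) = (340.26 + 107.5) − 190.3 = 257.46 Tg/yr.
Box D: F(D→E) = (257.46 + 166.9) − 216.9 = 207.46 Tg/yr.
Box E throughput = its input = 207.46 Tg/yr; τ = 17520 / 207.46 = 84.45 yr.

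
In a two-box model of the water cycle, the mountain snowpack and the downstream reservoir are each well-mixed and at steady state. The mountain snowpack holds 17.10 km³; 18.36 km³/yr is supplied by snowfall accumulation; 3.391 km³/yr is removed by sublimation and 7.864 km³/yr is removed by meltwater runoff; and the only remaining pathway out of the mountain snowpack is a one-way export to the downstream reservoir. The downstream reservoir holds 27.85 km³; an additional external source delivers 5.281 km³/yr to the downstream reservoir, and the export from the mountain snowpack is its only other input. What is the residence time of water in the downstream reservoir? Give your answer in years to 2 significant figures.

2.2 yr

Balance the mountain snowpack: ΣF_in = 18.360 km³/yr.
Export to the downstream reservoir = ΣF_in − (3.391 + 7.864) = 7.1050 km³/yr.
Total input to the downstream reservoir = 7.1050 + 5.281 = 12.386 km³/yr; at steady state this equals its total output.
τ = M / F = 27.85 / 12.386 = 2.249 yr.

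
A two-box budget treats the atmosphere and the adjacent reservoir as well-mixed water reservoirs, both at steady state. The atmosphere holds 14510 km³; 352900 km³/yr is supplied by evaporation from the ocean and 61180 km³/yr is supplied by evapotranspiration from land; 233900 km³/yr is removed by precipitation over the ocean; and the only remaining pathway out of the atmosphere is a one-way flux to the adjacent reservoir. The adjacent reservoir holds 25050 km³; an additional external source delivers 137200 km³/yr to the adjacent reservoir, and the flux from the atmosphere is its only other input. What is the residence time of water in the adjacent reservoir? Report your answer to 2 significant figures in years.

0.079 yr

Balance the atmosphere: ΣF_in = 352900 + 61180 = 414080 km³/yr.
Flux to the adjacent reservoir = ΣF_in − (233900) = 180180 km³/yr.
Total input to the adjacent reservoir = 180180 + 137200 = 317380 km³/yr; at steady state this equals its total output.
τ = M / F = 25050 / 317380 = 0.07893 yr.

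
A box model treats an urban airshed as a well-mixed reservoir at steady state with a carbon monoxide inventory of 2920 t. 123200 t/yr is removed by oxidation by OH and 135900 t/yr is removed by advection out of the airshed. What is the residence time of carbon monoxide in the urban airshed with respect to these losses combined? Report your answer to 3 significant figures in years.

Total removal = 123200 + 135900 = 259100 t/yr.
τ = M / ΣF_out = 2920 / 259100 = 0.01127 yr.

0.0113 yr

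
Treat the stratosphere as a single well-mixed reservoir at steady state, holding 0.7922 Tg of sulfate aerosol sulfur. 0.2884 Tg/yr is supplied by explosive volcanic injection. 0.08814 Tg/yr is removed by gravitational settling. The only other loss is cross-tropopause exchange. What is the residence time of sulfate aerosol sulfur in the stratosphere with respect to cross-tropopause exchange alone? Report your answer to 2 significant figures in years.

At steady state ΣF_in = ΣF_out.
ΣF_in = 0.28840 Tg/yr.
Cross-tropopause exchange flux = ΣF_in − (0.08814) = 0.28840 − 0.08814 = 0.2003 Tg/yr.
τ = M / F = 0.7922 / 0.2003 = 3.956 yr.

4.0 yr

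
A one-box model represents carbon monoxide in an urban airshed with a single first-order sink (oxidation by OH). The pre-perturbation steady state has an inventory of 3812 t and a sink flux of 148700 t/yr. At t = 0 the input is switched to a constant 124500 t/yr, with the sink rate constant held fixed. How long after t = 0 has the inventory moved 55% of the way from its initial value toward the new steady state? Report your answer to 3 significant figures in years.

0.0205 yr

τ = M₀/F₀ = 3812/148700 = 0.02564 yr.
The remaining gap fraction is e^(−t/τ); 55% covered ⇒ e^(−t/τ) = 0.450.
t = −τ ln(0.450) = 0.02564 × 0.7985 = 0.02047 yr.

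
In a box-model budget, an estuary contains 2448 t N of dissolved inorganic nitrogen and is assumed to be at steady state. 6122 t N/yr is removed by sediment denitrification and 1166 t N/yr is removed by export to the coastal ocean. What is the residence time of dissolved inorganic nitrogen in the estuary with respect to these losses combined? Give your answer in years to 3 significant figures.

Total removal = 6122 + 1166 = 7288.0 t N/yr.
τ = M / ΣF_out = 2448 / 7288.0 = 0.3359 yr.

0.336 yr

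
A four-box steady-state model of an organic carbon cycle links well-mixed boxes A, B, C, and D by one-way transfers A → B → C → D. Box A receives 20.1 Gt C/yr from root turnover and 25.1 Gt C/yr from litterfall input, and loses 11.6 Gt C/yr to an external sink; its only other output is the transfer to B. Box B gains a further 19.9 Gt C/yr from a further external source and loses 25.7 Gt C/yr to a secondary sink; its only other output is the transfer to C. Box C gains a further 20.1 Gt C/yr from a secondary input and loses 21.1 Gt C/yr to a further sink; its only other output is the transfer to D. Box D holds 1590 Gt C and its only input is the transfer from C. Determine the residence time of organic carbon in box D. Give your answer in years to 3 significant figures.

59.3 yr

Box A: F(A→B) = (20.1 + 25.1) − 11.6 = 33.600 Gt C/yr.
Box B: F(B→C) = (33.600 + 19.9) − 25.7 = 27.800 Gt C/yr.
Box C: F(C→D) = (27.800 + 20.1) − 21.1 = 26.800 Gt C/yr.
Box D throughput = its input = 26.800 Gt C/yr; τ = 1590 / 26.800 = 59.33 yr.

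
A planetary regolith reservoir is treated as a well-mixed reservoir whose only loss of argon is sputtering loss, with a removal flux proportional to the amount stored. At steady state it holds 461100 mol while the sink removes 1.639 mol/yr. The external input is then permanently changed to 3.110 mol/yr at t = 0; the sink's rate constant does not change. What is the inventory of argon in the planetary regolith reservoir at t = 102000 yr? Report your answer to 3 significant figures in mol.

τ = M₀/F₀ = 461100/1.639 = 281300 yr; rate constant k = 1/τ.
New steady state M_∞ = F₁/k = F₁·τ = 3.110 × 281300 = 874940 mol.
M(t) = M_∞ + (M₀ − M_∞)·e^(−t/τ); t/τ = 102000/281300 = 0.3626, so e^(−t/τ) = 0.6959.
M(t) = 874940 − 413800 × 0.6959 = 586950 mol.

587000 mol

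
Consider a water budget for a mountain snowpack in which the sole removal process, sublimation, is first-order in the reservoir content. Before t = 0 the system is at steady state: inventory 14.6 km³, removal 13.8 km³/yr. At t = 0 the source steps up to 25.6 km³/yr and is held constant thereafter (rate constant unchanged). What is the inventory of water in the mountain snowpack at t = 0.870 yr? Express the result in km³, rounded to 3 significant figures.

Residence time τ = M₀/F₀ = 1.058 yr. The eventual steady state is M_∞ = M₀·(F₁/F₀) = 14.6 × 25.6/13.8 = 27.084 km³.
The anomaly ΔM(t) = M(t) − M_∞ decays as ΔM₀·e^(−t/τ) with ΔM₀ = 14.6 − 27.084 = −12.48 km³.
At t = 0.870 yr, e^(−t/τ) = e^(−0.8223) = 0.4394, so ΔM = −5.486 km³ and M = 27.084 − 5.486 = 21.598 km³.

21.6 km³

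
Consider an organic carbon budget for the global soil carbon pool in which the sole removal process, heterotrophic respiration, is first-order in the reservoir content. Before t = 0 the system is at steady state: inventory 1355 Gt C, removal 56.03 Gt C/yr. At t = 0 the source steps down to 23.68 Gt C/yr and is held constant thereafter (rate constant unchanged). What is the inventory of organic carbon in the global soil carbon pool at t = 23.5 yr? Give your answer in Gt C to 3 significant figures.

869 Gt C

Residence time τ = M₀/F₀ = 24.18 yr. The eventual steady state is M_∞ = M₀·(F₁/F₀) = 1355 × 23.68/56.03 = 572.66 Gt C.
The anomaly ΔM(t) = M(t) − M_∞ decays as ΔM₀·e^(−t/τ) with ΔM₀ = 1355 − 572.66 = 782.3 Gt C.
At t = 23.5 yr, e^(−t/τ) = e^(−0.9717) = 0.3784, so ΔM = 296.1 Gt C and M = 572.66 + 296.1 = 868.72 Gt C.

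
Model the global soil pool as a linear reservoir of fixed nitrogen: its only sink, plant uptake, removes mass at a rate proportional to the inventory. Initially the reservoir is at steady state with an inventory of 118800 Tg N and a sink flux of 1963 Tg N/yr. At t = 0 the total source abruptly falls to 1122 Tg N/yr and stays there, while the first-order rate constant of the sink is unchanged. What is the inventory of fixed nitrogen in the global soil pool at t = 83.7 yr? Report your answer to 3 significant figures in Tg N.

80700 Tg N

Residence time τ = M₀/F₀ = 60.52 yr. The eventual steady state is M_∞ = M₀·(F₁/F₀) = 118800 × 1122/1963 = 67903 Tg N.
The anomaly ΔM(t) = M(t) − M_∞ decays as ΔM₀·e^(−t/τ) with ΔM₀ = 118800 − 67903 = 50900 Tg N.
At t = 83.7 yr, e^(−t/τ) = e^(−1.383) = 0.2508, so ΔM = 12770 Tg N and M = 67903 + 12770 = 80669 Tg N.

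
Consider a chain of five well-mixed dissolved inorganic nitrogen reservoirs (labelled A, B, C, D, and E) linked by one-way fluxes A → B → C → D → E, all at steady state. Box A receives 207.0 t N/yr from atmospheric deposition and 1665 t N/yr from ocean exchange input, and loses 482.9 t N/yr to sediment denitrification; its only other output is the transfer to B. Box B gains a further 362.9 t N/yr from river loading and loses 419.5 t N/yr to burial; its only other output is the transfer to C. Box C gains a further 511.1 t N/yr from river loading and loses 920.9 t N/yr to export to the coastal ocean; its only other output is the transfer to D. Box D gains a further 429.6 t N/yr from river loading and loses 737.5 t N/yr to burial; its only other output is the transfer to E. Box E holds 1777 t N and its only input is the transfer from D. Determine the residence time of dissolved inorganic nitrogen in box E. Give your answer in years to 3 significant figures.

Box A: F(A→B) = (207.0 + 1665) − 482.9 = 1389.1 t N/yr.
Box B: F(B→C) = (1389.1 + 362.9) − 419.5 = 1332.5 t N/yr.
Box C: F(C→D) = (1332.5 + 511.1) − 920.9 = 922.70 t N/yr.
Box D: F(D→E) = (922.70 + 429.6) − 737.5 = 614.80 t N/yr.
Box E throughput = its input = 614.80 t N/yr; τ = 1777 / 614.80 = 2.890 yr.

2.89 yr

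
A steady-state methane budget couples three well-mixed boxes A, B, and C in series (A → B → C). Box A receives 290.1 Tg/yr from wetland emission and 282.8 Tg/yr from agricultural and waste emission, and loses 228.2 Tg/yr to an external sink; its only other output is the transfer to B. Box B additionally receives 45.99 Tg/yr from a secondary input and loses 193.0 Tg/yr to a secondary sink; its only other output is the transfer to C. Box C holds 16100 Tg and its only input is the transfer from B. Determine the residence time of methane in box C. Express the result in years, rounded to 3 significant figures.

81.4 yr

Box A: F(A→B) = (290.1 + 282.8) − 228.2 = 344.70 Tg/yr.
Box B: F(B→C) = (344.70 + 45.99) − 193.0 = 197.69 Tg/yr.
Box C throughput = its input = 197.69 Tg/yr; τ = 16100 / 197.69 = 81.44 yr.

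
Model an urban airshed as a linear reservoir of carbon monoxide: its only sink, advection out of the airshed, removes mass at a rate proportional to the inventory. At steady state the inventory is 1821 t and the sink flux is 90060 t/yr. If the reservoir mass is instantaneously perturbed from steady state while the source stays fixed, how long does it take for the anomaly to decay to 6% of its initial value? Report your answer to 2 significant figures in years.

0.057 yr

For a linear reservoir the anomaly decays as exp(−t/τ) with τ = M/F = 1821/90060 = 0.02022 yr.
exp(−t/τ) = 0.06 ⇒ t = −τ ln(0.06) = 0.02022 × 2.813 = 0.05689 yr.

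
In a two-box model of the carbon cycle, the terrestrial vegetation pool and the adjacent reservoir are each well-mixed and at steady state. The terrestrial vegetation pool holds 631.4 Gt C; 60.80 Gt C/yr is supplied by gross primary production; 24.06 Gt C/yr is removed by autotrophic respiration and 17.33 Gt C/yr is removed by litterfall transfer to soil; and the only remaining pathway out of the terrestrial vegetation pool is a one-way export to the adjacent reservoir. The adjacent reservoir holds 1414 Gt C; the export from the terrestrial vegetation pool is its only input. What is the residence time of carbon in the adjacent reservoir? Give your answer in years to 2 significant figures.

Balance the terrestrial vegetation pool: ΣF_in = 60.800 Gt C/yr.
Export to the adjacent reservoir = ΣF_in − (24.06 + 17.33) = 19.410 Gt C/yr.
At steady state the output of the adjacent reservoir equals its input, 19.410 Gt C/yr.
τ = M / F = 1414 / 19.410 = 72.85 yr.

73 yr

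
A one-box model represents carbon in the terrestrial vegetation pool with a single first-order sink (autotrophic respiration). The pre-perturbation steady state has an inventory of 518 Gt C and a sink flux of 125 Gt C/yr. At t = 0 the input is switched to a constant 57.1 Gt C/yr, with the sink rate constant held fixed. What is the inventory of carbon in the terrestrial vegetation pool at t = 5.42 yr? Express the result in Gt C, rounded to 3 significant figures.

313 Gt C

τ = M₀/F₀ = 518/125 = 4.144 yr; rate constant k = 1/τ.
New steady state M_∞ = F₁/k = F₁·τ = 57.1 × 4.144 = 236.62 Gt C.
M(t) = M_∞ + (M₀ − M_∞)·e^(−t/τ); t/τ = 5.42/4.144 = 1.308, so e^(−t/τ) = 0.2704.
M(t) = 236.62 + 281.4 × 0.2704 = 312.70 Gt C.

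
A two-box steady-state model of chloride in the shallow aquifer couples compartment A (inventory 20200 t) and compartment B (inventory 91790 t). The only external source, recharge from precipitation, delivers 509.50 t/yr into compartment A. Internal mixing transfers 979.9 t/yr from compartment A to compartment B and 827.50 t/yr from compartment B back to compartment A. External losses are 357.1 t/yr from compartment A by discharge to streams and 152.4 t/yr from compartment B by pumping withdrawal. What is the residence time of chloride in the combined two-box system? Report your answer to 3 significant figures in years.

For the system as a whole, the A↔B exchange is internal and contributes nothing to the throughput; only the external sinks remove mass.
M_total = 20200 + 91790 = 111990 t.
ΣF_external_out = 357.1 + 152.4 = 509.50 t/yr.
τ = M_total / ΣF_ext = 111990 / 509.50 = 219.8 yr.

220 yr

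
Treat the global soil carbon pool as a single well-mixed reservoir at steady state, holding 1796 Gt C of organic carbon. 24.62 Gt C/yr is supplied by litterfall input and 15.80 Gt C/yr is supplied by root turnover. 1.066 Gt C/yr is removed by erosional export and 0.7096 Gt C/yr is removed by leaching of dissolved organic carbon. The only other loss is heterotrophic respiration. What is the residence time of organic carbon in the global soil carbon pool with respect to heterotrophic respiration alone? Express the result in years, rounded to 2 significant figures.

46 yr

At steady state ΣF_in = ΣF_out.
ΣF_in = 24.62 + 15.80 = 40.420 Gt C/yr.
Heterotrophic respiration flux = ΣF_in − (1.066 + 0.7096) = 40.420 − 1.776 = 38.64 Gt C/yr.
τ = M / F = 1796 / 38.64 = 46.48 yr.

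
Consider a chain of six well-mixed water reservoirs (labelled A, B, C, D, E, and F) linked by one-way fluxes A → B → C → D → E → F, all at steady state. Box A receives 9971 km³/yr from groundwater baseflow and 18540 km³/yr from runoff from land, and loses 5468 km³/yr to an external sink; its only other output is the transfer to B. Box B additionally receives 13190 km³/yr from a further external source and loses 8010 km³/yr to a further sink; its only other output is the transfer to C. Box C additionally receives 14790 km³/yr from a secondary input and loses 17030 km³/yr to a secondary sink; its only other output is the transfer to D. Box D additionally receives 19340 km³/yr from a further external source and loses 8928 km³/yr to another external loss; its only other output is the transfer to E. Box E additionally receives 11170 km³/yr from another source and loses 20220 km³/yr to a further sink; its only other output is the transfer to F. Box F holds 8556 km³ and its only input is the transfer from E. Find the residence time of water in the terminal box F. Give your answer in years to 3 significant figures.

0.313 yr

Box A: F(A→B) = (9971 + 18540) − 5468 = 23043 km³/yr.
Box B: F(B→C) = (23043 + 13190) − 8010 = 28223 km³/yr.
Box C: F(C→D) = (28223 + 14790) − 17030 = 25983 km³/yr.
Box D: F(D→E) = (25983 + 19340) − 8928 = 36395 km³/yr.
Box E: F(E→F) = (36395 + 11170) − 20220 = 27345 km³/yr.
Box F throughput = its input = 27345 km³/yr; τ = 8556 / 27345 = 0.3129 yr.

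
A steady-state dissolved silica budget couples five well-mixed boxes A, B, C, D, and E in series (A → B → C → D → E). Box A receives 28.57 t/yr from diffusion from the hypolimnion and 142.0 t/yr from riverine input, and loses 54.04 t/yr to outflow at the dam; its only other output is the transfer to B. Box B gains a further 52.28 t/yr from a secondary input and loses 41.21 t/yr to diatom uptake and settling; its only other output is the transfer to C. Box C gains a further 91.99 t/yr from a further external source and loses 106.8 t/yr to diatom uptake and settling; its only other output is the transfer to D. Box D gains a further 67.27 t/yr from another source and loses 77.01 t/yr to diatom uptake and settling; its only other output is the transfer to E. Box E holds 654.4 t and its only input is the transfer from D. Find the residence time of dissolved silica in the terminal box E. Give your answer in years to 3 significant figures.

6.35 yr

Box A: F(A→B) = (28.57 + 142.0) − 54.04 = 116.53 t/yr.
Box B: F(B→C) = (116.53 + 52.28) − 41.21 = 127.60 t/yr.
Box C: F(C→D) = (127.60 + 91.99) − 106.8 = 112.79 t/yr.
Box D: F(D→E) = (112.79 + 67.27) − 77.01 = 103.05 t/yr.
Box E throughput = its input = 103.05 t/yr; τ = 654.4 / 103.05 = 6.350 yr.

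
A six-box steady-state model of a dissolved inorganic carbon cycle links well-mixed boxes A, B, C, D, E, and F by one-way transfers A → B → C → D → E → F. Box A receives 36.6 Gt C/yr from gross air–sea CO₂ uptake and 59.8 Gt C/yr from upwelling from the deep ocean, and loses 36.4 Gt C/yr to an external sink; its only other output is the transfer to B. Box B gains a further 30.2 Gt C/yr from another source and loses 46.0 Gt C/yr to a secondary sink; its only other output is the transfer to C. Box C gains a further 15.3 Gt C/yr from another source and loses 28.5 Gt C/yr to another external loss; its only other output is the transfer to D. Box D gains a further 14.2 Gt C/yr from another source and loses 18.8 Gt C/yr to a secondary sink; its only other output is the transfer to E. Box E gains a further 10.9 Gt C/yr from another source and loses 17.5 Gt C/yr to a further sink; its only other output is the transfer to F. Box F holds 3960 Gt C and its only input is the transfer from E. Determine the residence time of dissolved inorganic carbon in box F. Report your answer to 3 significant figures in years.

200 yr

Box A: F(A→B) = (36.6 + 59.8) − 36.4 = 60.000 Gt C/yr.
Box B: F(B→C) = (60.000 + 30.2) − 46.0 = 44.200 Gt C/yr.
Box C: F(C→D) = (44.200 + 15.3) − 28.5 = 31.000 Gt C/yr.
Box D: F(D→E) = (31.000 + 14.2) − 18.8 = 26.400 Gt C/yr.
Box E: F(E→F) = (26.400 + 10.9) − 17.5 = 19.800 Gt C/yr.
Box F throughput = its input = 19.800 Gt C/yr; τ = 3960 / 19.800 = 200.0 yr.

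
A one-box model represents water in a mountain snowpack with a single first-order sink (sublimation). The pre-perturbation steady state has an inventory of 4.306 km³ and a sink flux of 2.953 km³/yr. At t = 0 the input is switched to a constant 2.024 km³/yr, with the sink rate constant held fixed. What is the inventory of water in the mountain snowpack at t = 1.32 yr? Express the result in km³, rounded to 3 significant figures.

The sink rate constant is k = F₀/M₀ = 2.953/4.306 = 0.6858 yr⁻¹.
Solving dM/dt = F₁ − kM with M(0) = M₀ gives M(t) = F₁/k + (M₀ − F₁/k)·e^(−kt).
F₁/k = 2.024/0.6858 = 2.9514 km³; kt = 0.6858 × 1.32 = 0.9052, e^(−kt) = 0.4044.
M(1.32) = 2.9514 + (4.306 − 2.9514) × 0.4044 = 2.9514 + 0.5479 = 3.4992 km³.

3.50 km³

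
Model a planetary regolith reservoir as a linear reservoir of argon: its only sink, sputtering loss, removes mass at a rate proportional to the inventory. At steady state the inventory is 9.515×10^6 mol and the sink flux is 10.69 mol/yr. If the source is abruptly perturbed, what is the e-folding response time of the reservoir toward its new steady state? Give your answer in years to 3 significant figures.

For a linear reservoir the response time equals the residence time τ = M/F.
τ = 9.515×10^6 / 10.69 = 890100 yr.

890000 yr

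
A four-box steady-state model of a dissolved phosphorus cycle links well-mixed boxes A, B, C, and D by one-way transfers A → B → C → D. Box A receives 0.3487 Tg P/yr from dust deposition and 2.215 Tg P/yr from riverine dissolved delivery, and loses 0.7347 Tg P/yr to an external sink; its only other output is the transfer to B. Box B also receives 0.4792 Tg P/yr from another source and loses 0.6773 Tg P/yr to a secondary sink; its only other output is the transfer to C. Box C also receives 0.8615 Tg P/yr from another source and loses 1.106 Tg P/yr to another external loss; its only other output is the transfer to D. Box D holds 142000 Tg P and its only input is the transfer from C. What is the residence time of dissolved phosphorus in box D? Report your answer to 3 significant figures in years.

Box A: F(A→B) = (0.3487 + 2.215) − 0.7347 = 1.8290 Tg P/yr.
Box B: F(B→C) = (1.8290 + 0.4792) − 0.6773 = 1.6309 Tg P/yr.
Box C: F(C→D) = (1.6309 + 0.8615) − 1.106 = 1.3864 Tg P/yr.
Box D throughput = its input = 1.3864 Tg P/yr; τ = 142000 / 1.3864 = 102400 yr.

102000 yr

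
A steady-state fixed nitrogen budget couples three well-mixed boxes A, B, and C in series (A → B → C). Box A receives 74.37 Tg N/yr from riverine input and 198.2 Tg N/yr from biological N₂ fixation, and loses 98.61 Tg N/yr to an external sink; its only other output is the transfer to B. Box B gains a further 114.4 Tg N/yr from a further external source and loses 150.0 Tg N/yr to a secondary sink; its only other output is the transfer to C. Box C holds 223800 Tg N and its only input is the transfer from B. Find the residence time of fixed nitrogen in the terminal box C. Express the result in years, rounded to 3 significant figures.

Box A: F(A→B) = (74.37 + 198.2) − 98.61 = 173.96 Tg N/yr.
Box B: F(B→C) = (173.96 + 114.4) − 150.0 = 138.36 Tg N/yr.
Box C throughput = its input = 138.36 Tg N/yr; τ = 223800 / 138.36 = 1618 yr.

1620 yr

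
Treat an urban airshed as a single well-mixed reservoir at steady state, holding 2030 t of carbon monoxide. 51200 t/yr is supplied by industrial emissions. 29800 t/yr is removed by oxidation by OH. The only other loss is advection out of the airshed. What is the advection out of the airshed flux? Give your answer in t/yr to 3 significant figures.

21400 t/yr

At steady state ΣF_in = ΣF_out.
ΣF_in = 51200 t/yr.
Advection out of the airshed flux = ΣF_in − (29800) = 51200 − 29800 = 21400 t/yr.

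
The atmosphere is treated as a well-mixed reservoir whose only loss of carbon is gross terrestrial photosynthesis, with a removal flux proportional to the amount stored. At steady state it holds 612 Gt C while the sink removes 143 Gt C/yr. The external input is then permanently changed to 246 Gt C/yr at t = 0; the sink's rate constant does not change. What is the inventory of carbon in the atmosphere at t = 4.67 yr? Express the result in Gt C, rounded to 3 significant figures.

Residence time τ = M₀/F₀ = 4.280 yr. The eventual steady state is M_∞ = M₀·(F₁/F₀) = 612 × 246/143 = 1052.8 Gt C.
The anomaly ΔM(t) = M(t) − M_∞ decays as ΔM₀·e^(−t/τ) with ΔM₀ = 612 − 1052.8 = −440.8 Gt C.
At t = 4.67 yr, e^(−t/τ) = e^(−1.091) = 0.3358, so ΔM = −148.0 Gt C and M = 1052.8 − 148.0 = 904.78 Gt C.

905 Gt C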